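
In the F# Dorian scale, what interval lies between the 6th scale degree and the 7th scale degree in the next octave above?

minor ninth

F# dorian: F# G# A B C# D# E.
So we need the interval from D# up to E.
D# up to E is 13 semitones, a half step narrower than a major ninth, so the interval is minor.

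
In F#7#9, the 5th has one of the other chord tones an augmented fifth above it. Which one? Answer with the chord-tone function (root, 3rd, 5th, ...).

Spelling the chord: F#, A#, C#, E, G##.
The 5th is C#. An augmented fifth above C# is G##.
G## is the chord's 9th.

9th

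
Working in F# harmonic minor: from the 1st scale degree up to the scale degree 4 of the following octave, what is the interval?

perfect eleventh

F# harmonic minor: F# G# A B C# D E#.
The 1st scale degree is F# and the 4th degree (up an octave) is B.
From F# to B is 17 semitones, exactly the perfect eleventh.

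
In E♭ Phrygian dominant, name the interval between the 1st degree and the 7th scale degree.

minor seventh

Spelling E♭ Phrygian dominant: E♭ F♭ G A♭ B♭ C♭ D♭.
So we need the interval from E♭ up to D♭.
E♭ up to D♭ is 10 semitones, a half step narrower than a major seventh, so the interval is minor.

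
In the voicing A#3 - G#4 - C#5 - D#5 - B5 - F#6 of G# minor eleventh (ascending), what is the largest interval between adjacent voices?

minor seventh

Adjacent intervals: A#3→G#4 = minor seventh; G#4→C#5 = perfect fourth; C#5→D#5 = major second; D#5→B5 = minor sixth; B5→F#6 = perfect fifth.
The largest is A#3 to G#4, a minor seventh (10 semitones).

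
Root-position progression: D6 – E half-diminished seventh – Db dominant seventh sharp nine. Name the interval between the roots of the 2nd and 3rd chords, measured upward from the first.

diminished seventh

The roots are E and Db.
E up to Db is 9 semitones, a whole step narrower than a major seventh, so the interval is diminished.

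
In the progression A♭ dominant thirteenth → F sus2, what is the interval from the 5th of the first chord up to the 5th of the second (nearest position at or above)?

M6

The 5th of A♭ dominant thirteenth is E♭; the 5th of F sus2 is C.
From E♭ to C is 9 semitones, exactly the major sixth.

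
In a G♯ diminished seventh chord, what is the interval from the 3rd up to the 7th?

diminished 5th

The chord tones of G♯dim7 (G♯ diminished seventh) are G♯ B D F.
The 3rd is B and the 7th is F.
B up to F is 6 semitones, a half step narrower than a perfect fifth, so the interval is diminished.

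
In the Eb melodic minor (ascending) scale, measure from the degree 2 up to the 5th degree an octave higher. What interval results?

P11

Spelling the Eb melodic minor (ascending) scale: Eb F Gb Ab Bb C D.
So we need the interval from F up to Bb.
F up to Bb spans 11 letter names and 17 semitones — a perfect eleventh.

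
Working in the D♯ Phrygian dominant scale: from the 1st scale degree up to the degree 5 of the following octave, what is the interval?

Spelling the D♯ Phrygian dominant scale: D♯ E F𝄪 G♯ A♯ B C♯.
That puts D♯ below A♯.
From D♯ to A♯ is 19 semitones, exactly the perfect twelfth.

perfect twelfth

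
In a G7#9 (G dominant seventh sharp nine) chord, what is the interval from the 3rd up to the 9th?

major seventh

The chord tones of G7#9 (G dominant seventh sharp nine) are G–B–D–F–A#.
So we need the interval from B up to A#.
Counting 7 letters and 11 half steps from B gives a major seventh.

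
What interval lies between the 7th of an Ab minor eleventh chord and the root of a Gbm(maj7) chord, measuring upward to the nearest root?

perfect unison

The 7th of Ab minor eleventh is Gb; the root of Gbm(maj7) is Gb.
From Gb to Gb is 0 semitones, exactly the perfect unison.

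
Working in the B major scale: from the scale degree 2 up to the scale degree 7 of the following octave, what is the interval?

B major: B C# D# E F# G# A#.
Scale degree 2 = C#; scale degree 7 (up an octave) = A#.
C# up to A# spans 13 letter names and 21 semitones — a major thirteenth.

major 13th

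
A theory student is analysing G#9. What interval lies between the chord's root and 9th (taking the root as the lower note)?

major ninth

Spelling the chord: G# B# D# F# A#.
That puts G# below A#.
G# up to A# spans 9 letter names and 14 semitones — a major ninth.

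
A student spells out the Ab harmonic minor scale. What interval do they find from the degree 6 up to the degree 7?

Spelling the Ab harmonic minor scale: Ab Bb Cb Db Eb Fb G.
That puts Fb below G.
Fb up to G is 3 semitones, a half step wider than a major second, so the interval is augmented.

augmented 2nd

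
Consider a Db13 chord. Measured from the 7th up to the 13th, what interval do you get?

major seventh

The chord tones of Db dominant thirteenth are Db-F-Ab-Cb-Eb-Bb.
So we need the interval from Cb up to Bb.
Cb up to Bb spans 7 letter names and 11 semitones — a major seventh.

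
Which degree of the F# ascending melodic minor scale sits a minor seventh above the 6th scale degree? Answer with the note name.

The scale is F# G# A B C# D# E#.
The 6th scale degree is D#; a minor seventh above that is C# — scale degree 5.

C#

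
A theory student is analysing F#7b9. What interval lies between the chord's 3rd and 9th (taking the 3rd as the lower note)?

diminished seventh

Spelling the chord: F#-A#-C#-E-G.
So we need the interval from A# up to G.
From A# to G: 9 semitones over a seventh = diminished.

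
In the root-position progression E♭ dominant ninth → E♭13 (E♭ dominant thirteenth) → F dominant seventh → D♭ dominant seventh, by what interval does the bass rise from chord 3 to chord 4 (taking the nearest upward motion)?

m6

The roots are F and D♭.
F up to D♭ is 8 semitones, a half step narrower than a major sixth, so the interval is minor.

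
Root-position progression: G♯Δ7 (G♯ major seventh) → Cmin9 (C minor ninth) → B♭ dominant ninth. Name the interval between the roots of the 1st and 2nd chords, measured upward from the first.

diminished fourth

The roots are G♯ and C.
G♯ up to C is 4 semitones, a half step narrower than a perfect fourth, so the interval is diminished.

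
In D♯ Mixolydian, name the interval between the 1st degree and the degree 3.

major third

The scale runs D♯ E♯ F𝄪 G♯ A♯ B♯ C♯.
That puts D♯ below F𝄪.
D♯ up to F𝄪 spans 3 letter names and 4 semitones — a major third.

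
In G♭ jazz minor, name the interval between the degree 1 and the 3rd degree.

m3

G♭ melodic minor: G♭ A♭ B𝄫 C♭ D♭ E♭ F.
Degree 1 = G♭; 3rd degree = B𝄫.
3 letter names make it a third; at 3 semitones (a half step narrower than major) the quality is minor.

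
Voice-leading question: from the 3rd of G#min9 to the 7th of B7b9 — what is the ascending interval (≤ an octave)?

The 3rd of G#min9 is B; the 7th of B7b9 is A.
B up to A is 10 semitones, a half step narrower than a major seventh, so the interval is minor.

minor seventh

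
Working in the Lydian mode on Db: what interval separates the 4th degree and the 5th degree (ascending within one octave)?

Db lydian: Db Eb F G Ab Bb C.
4th degree = G; 5th scale degree = Ab.
2 letter names make it a second; at 1 semitone (a half step narrower than major) the quality is minor.

minor second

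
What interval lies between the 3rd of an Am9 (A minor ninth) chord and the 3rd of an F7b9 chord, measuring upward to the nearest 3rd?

M6

Am9 (A minor ninth) has C as its 3rd, and F7b9 has A as its 3rd.
From C to A is 9 semitones, exactly the major sixth.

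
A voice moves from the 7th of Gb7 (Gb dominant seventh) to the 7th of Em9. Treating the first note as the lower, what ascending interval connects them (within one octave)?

augmented 6th

Gb7 (Gb dominant seventh) has Fb as its 7th, and Em9 has D as its 7th.
From Fb to D: 10 semitones over a sixth = augmented.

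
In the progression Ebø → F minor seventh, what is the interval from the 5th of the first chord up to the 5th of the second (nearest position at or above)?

Ebø has Bbb as its 5th, and F minor seventh has C as its 5th.
2 letter names make it a second; at 3 semitones (a half step wider than major) the quality is augmented.

A2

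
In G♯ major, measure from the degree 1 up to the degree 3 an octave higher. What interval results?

major tenth

Spelling G♯ major: G♯ A♯ B♯ C♯ D♯ E♯ F𝄪.
Degree 1 = G♯; scale degree 3 (up an octave) = B♯.
From G♯ to B♯ is 16 semitones, exactly the major tenth.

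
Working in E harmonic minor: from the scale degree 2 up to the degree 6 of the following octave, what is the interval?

The scale runs E F# G A B C D#.
Scale degree 2 = F#; degree 6 (up an octave) = C.
F# up to C is 18 semitones, a half step narrower than a perfect twelfth, so the interval is diminished.

diminished 12th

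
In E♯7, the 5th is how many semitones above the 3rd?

The chord tones of E♯7 (E♯ dominant seventh) are E♯, G𝄪, B♯, D♯.
G𝄪 to B♯ is a minor third: 3 semitones.

3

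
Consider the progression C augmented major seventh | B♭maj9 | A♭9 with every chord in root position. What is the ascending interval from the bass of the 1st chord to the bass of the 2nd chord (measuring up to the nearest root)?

m7

The roots are C and B♭.
7 letter names make it a seventh; at 10 semitones (a half step narrower than major) the quality is minor.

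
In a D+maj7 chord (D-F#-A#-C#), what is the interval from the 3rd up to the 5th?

major 3rd

So we need the interval from F# up to A#.
From F# to A# is 4 semitones, exactly the major third.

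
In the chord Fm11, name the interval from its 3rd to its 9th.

Spelling the chord: F A♭ C E♭ G B♭.
That puts A♭ below G.
Counting 7 letters and 11 half steps from A♭ gives a major seventh.

major 7th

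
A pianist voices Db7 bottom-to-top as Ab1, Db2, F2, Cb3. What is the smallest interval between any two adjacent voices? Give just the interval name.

Adjacent intervals: Ab1→Db2 = perfect fourth; Db2→F2 = major third; F2→Cb3 = diminished fifth.
The smallest is Db2 to F2, a major third (4 semitones).

major third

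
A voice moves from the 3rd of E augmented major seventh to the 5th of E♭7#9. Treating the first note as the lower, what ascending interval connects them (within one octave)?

The 3rd of E augmented major seventh is G♯; the 5th of E♭7#9 is B♭.
3 letter names make it a third; at 2 semitones (a whole step narrower than major) the quality is diminished.

diminished third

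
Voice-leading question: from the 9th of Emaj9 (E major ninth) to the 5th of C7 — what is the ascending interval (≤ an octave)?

The 9th of Emaj9 (E major ninth) is F#; the 5th of C7 is G.
F# up to G is 1 semitone, a half step narrower than a major second, so the interval is minor.

minor second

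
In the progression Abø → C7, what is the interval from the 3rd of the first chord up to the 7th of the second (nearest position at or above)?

major seventh

Abø has Cb as its 3rd, and C7 has Bb as its 7th.
Counting 7 letters and 11 half steps from Cb gives a major seventh.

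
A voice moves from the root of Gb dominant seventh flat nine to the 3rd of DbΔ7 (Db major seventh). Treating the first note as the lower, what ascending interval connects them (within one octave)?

M7

Gb dominant seventh flat nine has Gb as its root, and DbΔ7 (Db major seventh) has F as its 3rd.
From Gb to F is 11 semitones, exactly the major seventh.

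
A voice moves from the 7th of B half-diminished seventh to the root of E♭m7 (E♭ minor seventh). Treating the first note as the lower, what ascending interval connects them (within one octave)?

diminished fifth

The 7th of B half-diminished seventh is A; the root of E♭m7 (E♭ minor seventh) is E♭.
5 letter names make it a fifth; at 6 semitones (a half step narrower than perfect) the quality is diminished.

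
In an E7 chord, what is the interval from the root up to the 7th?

E7 is spelled E-G♯-B-D.
So we need the interval from E up to D.
E up to D is 10 semitones, a half step narrower than a major seventh, so the interval is minor.

m7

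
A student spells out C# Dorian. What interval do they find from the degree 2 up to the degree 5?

The scale runs C# D# E F# G# A# B.
The degree 2 is D# and the 5th scale degree is G#.
D# up to G# spans 4 letter names and 5 semitones — a perfect fourth.

perfect fourth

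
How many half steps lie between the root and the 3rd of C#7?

4

C#7 (C# dominant seventh): C#, E#, G#, B.
C# to E# is a major third: 4 semitones.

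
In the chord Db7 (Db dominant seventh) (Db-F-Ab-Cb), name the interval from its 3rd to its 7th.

diminished fifth

The 3rd is F and the 7th is Cb.
F up to Cb is 6 semitones, a half step narrower than a perfect fifth, so the interval is diminished.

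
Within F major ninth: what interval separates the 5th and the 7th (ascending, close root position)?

Fmaj9 is spelled F, A, C, E, G.
The 5th is C and the 7th is E.
C up to E spans 3 letter names and 4 semitones — a major third.

major 3rd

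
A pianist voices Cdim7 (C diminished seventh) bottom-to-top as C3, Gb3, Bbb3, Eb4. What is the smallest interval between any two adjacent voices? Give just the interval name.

minor 3rd

Adjacent intervals: C3→Gb3 = diminished fifth; Gb3→Bbb3 = minor third; Bbb3→Eb4 = augmented fourth.
The smallest is Gb3 to Bbb3, a minor third (3 semitones).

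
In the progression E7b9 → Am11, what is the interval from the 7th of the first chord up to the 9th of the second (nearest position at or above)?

The 7th of E7b9 is D; the 9th of Am11 is B.
Counting 6 letters and 9 half steps from D gives a major sixth.

M6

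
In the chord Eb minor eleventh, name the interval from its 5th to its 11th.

minor seventh

Ebm11 is spelled Eb, Gb, Bb, Db, F, Ab.
That puts Bb below Ab.
Bb up to Ab is 10 semitones, a half step narrower than a major seventh, so the interval is minor.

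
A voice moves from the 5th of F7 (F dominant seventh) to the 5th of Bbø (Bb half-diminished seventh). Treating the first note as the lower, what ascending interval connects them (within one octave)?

F7 (F dominant seventh) has C as its 5th, and Bbø (Bb half-diminished seventh) has Fb as its 5th.
4 letter names make it a fourth; at 4 semitones (a half step narrower than perfect) the quality is diminished.

diminished 4th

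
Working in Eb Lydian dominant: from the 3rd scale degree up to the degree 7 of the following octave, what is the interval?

Eb lydian dominant: Eb F G A Bb C Db.
The 3rd scale degree is G and the 7th degree (up an octave) is Db.
From G to Db: 18 semitones over a twelfth = diminished.

d12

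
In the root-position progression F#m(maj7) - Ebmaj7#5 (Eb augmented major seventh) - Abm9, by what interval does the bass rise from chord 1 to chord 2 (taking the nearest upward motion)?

The roots are F# and Eb.
7 letter names make it a seventh; at 9 semitones (a whole step narrower than major) the quality is diminished.

d7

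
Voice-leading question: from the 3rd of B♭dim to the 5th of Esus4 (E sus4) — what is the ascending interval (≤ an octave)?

augmented sixth

B♭dim has D♭ as its 3rd, and Esus4 (E sus4) has B as its 5th.
D♭ up to B is 10 semitones, a half step wider than a major sixth, so the interval is augmented.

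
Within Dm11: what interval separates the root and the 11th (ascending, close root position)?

perfect 11th

Spelling the chord: D–F–A–C–E–G.
The root is D and the 11th is G.
D up to G spans 11 letter names and 17 semitones — a perfect eleventh.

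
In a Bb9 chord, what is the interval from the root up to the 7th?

minor seventh

Bb dominant ninth is spelled Bb–D–F–Ab–C.
So we need the interval from Bb up to Ab.
Bb up to Ab is 10 semitones, a half step narrower than a major seventh, so the interval is minor.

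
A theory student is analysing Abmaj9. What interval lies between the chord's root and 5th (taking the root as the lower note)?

Spelling the chord: Ab, C, Eb, G, Bb.
So we need the interval from Ab up to Eb.
From Ab to Eb is 7 semitones, exactly the perfect fifth.

P5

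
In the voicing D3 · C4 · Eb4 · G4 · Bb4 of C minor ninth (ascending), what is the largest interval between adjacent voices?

Adjacent intervals: D3→C4 = minor seventh; C4→Eb4 = minor third; Eb4→G4 = major third; G4→Bb4 = minor third.
The largest is D3 to C4, a minor seventh (10 semitones).

minor seventh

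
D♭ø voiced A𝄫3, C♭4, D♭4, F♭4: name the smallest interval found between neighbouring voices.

Adjacent intervals: A𝄫3→C♭4 = major third; C♭4→D♭4 = major second; D♭4→F♭4 = minor third.
The smallest is C♭4 to D♭4, a major second (2 semitones).

M2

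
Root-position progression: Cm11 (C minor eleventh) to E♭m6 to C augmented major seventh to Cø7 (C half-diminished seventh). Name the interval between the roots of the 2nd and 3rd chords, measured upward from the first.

major 6th

The roots are E♭ and C.
Counting 6 letters and 9 half steps from E♭ gives a major sixth.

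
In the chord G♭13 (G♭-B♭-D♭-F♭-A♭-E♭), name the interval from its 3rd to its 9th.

3rd = B♭; 9th = A♭.
From B♭ to A♭: 10 semitones over a seventh = minor.

minor 7th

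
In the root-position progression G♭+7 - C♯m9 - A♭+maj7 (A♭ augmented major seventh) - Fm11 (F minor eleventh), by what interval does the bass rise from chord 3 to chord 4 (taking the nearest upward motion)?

major sixth

The roots are A♭ and F.
Counting 6 letters and 9 half steps from A♭ gives a major sixth.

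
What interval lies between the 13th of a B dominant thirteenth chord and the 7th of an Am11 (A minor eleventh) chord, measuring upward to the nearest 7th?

B dominant thirteenth has G# as its 13th, and Am11 (A minor eleventh) has G as its 7th.
G# up to G is 11 semitones, a half step narrower than a perfect octave, so the interval is diminished.

diminished 8th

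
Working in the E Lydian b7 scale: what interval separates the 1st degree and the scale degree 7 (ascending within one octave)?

Spelling the E Lydian b7 scale: E F# G# A# B C# D.
So we need the interval from E up to D.
From E to D: 10 semitones over a seventh = minor.

minor seventh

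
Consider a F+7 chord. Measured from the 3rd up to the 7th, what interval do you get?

F+7 is spelled F-A-C♯-E♭.
The 3rd is A and the 7th is E♭.
From A to E♭: 6 semitones over a fifth = diminished.
This 3–7 tritone is the characteristic tension at the heart of the dominant sound.

diminished fifth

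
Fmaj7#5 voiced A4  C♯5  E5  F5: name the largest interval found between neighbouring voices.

Adjacent intervals: A4→C♯5 = major third; C♯5→E5 = minor third; E5→F5 = minor second.
The largest is A4 to C♯5, a major third (4 semitones).

M3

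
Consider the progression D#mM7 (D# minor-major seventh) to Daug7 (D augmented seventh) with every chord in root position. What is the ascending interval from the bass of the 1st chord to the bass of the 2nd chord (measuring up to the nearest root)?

diminished octave

The roots are D# and D.
From D# to D: 11 semitones over an octave = diminished.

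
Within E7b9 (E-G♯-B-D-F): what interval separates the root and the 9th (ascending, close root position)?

minor ninth

So we need the interval from E up to F.
E up to F is 13 semitones, a half step narrower than a major ninth, so the interval is minor.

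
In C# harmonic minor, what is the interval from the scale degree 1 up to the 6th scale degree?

minor 6th

Spelling C# harmonic minor: C# D# E F# G# A B#.
Scale degree 1 = C#; 6th scale degree = A.
C# up to A is 8 semitones, a half step narrower than a major sixth, so the interval is minor.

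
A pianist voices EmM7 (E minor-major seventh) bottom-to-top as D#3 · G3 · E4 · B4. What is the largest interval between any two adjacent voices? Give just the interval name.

major sixth

Adjacent intervals: D#3→G3 = diminished fourth; G3→E4 = major sixth; E4→B4 = perfect fifth.
The largest is G3 to E4, a major sixth (9 semitones).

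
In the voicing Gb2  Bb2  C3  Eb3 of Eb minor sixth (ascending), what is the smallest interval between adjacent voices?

Adjacent intervals: Gb2→Bb2 = major third; Bb2→C3 = major second; C3→Eb3 = minor third.
The smallest is Bb2 to C3, a major second (2 semitones).

major second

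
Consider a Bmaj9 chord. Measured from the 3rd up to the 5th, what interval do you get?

B major ninth: B–D♯–F♯–A♯–C♯.
That puts D♯ below F♯.
D♯ up to F♯ is 3 semitones, a half step narrower than a major third, so the interval is minor.

m3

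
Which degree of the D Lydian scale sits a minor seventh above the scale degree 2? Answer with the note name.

The scale is D E F♯ G♯ A B C♯.
The scale degree 2 is E; a minor seventh above that is D — scale degree 1.

D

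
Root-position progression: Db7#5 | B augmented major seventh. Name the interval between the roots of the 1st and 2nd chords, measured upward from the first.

The roots are Db and B.
From Db to B: 10 semitones over a sixth = augmented.

A6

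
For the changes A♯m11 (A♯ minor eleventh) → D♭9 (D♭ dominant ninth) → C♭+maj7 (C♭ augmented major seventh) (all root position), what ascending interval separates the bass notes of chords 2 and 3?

The roots are D♭ and C♭.
From D♭ to C♭: 10 semitones over a seventh = minor.

minor seventh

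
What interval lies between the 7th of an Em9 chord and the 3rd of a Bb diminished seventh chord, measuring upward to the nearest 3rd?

diminished octave

Em9 has D as its 7th, and Bb diminished seventh has Db as its 3rd.
D up to Db is 11 semitones, a half step narrower than a perfect octave, so the interval is diminished.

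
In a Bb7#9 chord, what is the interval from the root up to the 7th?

minor seventh

Bb7#9 (Bb dominant seventh sharp nine) is spelled Bb–D–F–Ab–C#.
That puts Bb below Ab.
Bb up to Ab is 10 semitones, a half step narrower than a major seventh, so the interval is minor.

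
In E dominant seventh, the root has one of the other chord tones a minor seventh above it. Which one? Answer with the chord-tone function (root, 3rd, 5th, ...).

E7 (E dominant seventh) is spelled E G# B D.
The root is E. A minor seventh above E is D.
D is the chord's 7th.

7th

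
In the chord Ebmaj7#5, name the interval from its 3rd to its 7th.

perfect fifth

Ebmaj7#5 is spelled Eb-G-B-D.
So we need the interval from G up to D.
Counting 5 letters and 7 half steps from G gives a perfect fifth.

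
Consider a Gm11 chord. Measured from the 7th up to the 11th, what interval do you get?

Gm11 is spelled G–Bb–D–F–A–C.
7th = F; 11th = C.
Counting 5 letters and 7 half steps from F gives a perfect fifth.

P5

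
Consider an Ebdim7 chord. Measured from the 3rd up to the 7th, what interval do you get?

Spelling the chord: Eb-Gb-Bbb-Dbb.
3rd = Gb; 7th = Dbb.
From Gb to Dbb: 6 semitones over a fifth = diminished.

diminished fifth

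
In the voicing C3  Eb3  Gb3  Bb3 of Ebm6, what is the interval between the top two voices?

Those voices are Gb3 and Bb3.
Counting 3 letters and 4 half steps from Gb gives a major third.

M3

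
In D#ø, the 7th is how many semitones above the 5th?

Spelling the chord: D#-F#-A-C#.
A to C# is a major third: 4 semitones.

4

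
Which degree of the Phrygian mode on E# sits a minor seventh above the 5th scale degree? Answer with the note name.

A#

The scale is E# F# G# A# B# C# D#.
The 5th scale degree is B#; a minor seventh above that is A# — scale degree 4.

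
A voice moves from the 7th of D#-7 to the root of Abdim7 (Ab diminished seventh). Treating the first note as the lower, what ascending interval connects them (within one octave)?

d6

The 7th of D#-7 is C#; the root of Abdim7 (Ab diminished seventh) is Ab.
6 letter names make it a sixth; at 7 semitones (a whole step narrower than major) the quality is diminished.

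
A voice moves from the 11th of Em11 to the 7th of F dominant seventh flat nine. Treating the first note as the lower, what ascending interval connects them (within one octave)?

diminished 5th

The 11th of Em11 is A; the 7th of F dominant seventh flat nine is Eb.
A up to Eb is 6 semitones, a half step narrower than a perfect fifth, so the interval is diminished.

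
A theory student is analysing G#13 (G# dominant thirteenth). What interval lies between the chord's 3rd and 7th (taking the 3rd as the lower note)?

diminished 5th

Spelling the chord: G#–B#–D#–F#–A#–E#.
The 3rd is B# and the 7th is F#.
From B# to F#: 6 semitones over a fifth = diminished.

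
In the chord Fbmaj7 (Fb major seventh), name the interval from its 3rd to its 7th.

FbΔ7 is spelled Fb, Ab, Cb, Eb.
3rd = Ab; 7th = Eb.
Ab up to Eb spans 5 letter names and 7 semitones — a perfect fifth.

P5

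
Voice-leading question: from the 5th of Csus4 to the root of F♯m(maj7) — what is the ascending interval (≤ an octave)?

major seventh

Csus4 has G as its 5th, and F♯m(maj7) has F♯ as its root.
From G to F♯ is 11 semitones, exactly the major seventh.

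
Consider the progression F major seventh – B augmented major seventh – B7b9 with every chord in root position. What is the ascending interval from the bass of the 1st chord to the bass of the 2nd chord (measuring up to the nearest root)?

A4

The roots are F and B.
From F to B: 6 semitones over a fourth = augmented.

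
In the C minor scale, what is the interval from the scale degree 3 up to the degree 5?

C natural minor: C D Eb F G Ab Bb.
That puts Eb below G.
Eb up to G spans 3 letter names and 4 semitones — a major third.

major third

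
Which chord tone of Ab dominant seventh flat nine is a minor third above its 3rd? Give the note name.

Ab dominant seventh flat nine: Ab–C–Eb–Gb–Bbb.
The 3rd is C. A minor third above C is Eb.
Eb is the chord's 5th.

Eb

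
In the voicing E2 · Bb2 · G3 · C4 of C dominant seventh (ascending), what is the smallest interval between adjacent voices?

perfect fourth

Adjacent intervals: E2→Bb2 = diminished fifth; Bb2→G3 = major sixth; G3→C4 = perfect fourth.
The smallest is G3 to C4, a perfect fourth (5 semitones).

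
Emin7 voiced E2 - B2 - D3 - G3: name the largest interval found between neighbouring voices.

Adjacent intervals: E2→B2 = perfect fifth; B2→D3 = minor third; D3→G3 = perfect fourth.
The largest is E2 to B2, a perfect fifth (7 semitones).

perfect fifth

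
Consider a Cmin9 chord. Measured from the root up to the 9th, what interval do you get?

major ninth

Cm9 is spelled C E♭ G B♭ D.
So we need the interval from C up to D.
C up to D spans 9 letter names and 14 semitones — a major ninth.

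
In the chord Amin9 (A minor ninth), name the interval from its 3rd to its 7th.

A minor ninth: A C E G B.
The 3rd is C and the 7th is G.
C up to G spans 5 letter names and 7 semitones — a perfect fifth.

P5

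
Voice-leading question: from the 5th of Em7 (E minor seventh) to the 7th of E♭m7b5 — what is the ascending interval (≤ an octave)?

Em7 (E minor seventh) has B as its 5th, and E♭m7b5 has D♭ as its 7th.
B up to D♭ is 2 semitones, a whole step narrower than a major third, so the interval is diminished.

diminished third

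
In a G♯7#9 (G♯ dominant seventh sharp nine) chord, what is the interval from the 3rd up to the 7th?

diminished fifth

Spelling the chord: G♯-B♯-D♯-F♯-A𝄪.
So we need the interval from B♯ up to F♯.
From B♯ to F♯: 6 semitones over a fifth = diminished.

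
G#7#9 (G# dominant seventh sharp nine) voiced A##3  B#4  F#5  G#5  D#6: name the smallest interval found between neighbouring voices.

major second

Adjacent intervals: A##3→B#4 = minor ninth; B#4→F#5 = diminished fifth; F#5→G#5 = major second; G#5→D#6 = perfect fifth.
The smallest is F#5 to G#5, a major second (2 semitones).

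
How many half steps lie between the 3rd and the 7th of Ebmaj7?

7

EbM7 (Eb major seventh): Eb-G-Bb-D.
G to D is a perfect fifth: 7 semitones.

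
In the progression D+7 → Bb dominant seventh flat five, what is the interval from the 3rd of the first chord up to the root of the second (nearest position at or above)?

D+7 has F# as its 3rd, and Bb dominant seventh flat five has Bb as its root.
From F# to Bb: 4 semitones over a fourth = diminished.

diminished 4th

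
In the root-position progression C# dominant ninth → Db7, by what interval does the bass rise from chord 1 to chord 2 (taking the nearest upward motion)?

The roots are C# and Db.
2 letter names make it a second; at 0 semitones (a whole step narrower than major) the quality is diminished.

diminished 2nd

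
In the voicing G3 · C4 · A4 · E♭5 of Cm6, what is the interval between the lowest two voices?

Those voices are G3 and C4.
Counting 4 letters and 5 half steps from G gives a perfect fourth.

perfect fourth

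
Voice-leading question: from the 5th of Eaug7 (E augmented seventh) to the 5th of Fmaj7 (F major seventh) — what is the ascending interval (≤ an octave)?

Eaug7 (E augmented seventh) has B♯ as its 5th, and Fmaj7 (F major seventh) has C as its 5th.
2 letter names make it a second; at 0 semitones (a whole step narrower than major) the quality is diminished.

diminished second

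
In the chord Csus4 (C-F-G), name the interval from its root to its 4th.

The root is C and the 4th is F.
From C to F is 5 semitones, exactly the perfect fourth.

perfect fourth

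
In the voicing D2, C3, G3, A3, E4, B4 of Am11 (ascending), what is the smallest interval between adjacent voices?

Adjacent intervals: D2→C3 = minor seventh; C3→G3 = perfect fifth; G3→A3 = major second; A3→E4 = perfect fifth; E4→B4 = perfect fifth.
The smallest is G3 to A3, a major second (2 semitones).

M2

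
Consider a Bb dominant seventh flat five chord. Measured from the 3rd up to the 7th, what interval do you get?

diminished 5th

The chord tones of Bb7b5 (Bb dominant seventh flat five) are Bb-D-Fb-Ab.
That puts D below Ab.
D up to Ab is 6 semitones, a half step narrower than a perfect fifth, so the interval is diminished.
This 3–7 tritone is the characteristic tension at the heart of the dominant sound.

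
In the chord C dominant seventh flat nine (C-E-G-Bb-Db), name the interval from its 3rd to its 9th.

diminished seventh

That puts E below Db.
From E to Db: 9 semitones over a seventh = diminished.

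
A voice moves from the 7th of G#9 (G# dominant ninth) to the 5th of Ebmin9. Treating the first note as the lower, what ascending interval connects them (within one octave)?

diminished fourth

The 7th of G#9 (G# dominant ninth) is F#; the 5th of Ebmin9 is Bb.
F# up to Bb is 4 semitones, a half step narrower than a perfect fourth, so the interval is diminished.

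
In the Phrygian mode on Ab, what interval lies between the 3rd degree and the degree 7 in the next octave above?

perfect twelfth

Ab phrygian: Ab Bbb Cb Db Eb Fb Gb.
That puts Cb below Gb.
Cb up to Gb spans 12 letter names and 19 semitones — a perfect twelfth.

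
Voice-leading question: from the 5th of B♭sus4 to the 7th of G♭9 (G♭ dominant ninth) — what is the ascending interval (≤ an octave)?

diminished octave

The 5th of B♭sus4 is F; the 7th of G♭9 (G♭ dominant ninth) is F♭.
F up to F♭ is 11 semitones, a half step narrower than a perfect octave, so the interval is diminished.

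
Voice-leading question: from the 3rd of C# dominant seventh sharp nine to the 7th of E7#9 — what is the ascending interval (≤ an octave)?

The 3rd of C# dominant seventh sharp nine is E#; the 7th of E7#9 is D.
7 letter names make it a seventh; at 9 semitones (a whole step narrower than major) the quality is diminished.

diminished seventh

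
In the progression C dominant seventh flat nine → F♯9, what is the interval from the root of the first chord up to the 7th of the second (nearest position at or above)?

major third

The root of C dominant seventh flat nine is C; the 7th of F♯9 is E.
C up to E spans 3 letter names and 4 semitones — a major third.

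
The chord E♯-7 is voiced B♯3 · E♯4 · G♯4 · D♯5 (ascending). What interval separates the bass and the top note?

minor tenth

The outer voices are B♯3 and D♯5.
10 letter names make it a tenth; at 15 semitones (a half step narrower than major) the quality is minor.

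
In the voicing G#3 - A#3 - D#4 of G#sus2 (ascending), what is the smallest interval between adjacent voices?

major 2nd

Adjacent intervals: G#3→A#3 = major second; A#3→D#4 = perfect fourth.
The smallest is G#3 to A#3, a major second (2 semitones).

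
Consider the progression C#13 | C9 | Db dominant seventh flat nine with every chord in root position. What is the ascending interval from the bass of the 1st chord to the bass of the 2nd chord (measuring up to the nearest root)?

The roots are C# and C.
From C# to C: 11 semitones over an octave = diminished.

d8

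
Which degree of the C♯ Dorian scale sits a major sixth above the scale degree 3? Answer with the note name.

The scale is C♯ D♯ E F♯ G♯ A♯ B.
The scale degree 3 is E; a major sixth above that is C♯ — scale degree 1.

C#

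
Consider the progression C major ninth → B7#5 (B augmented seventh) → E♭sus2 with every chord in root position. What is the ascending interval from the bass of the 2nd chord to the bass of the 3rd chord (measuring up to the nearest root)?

The roots are B and E♭.
4 letter names make it a fourth; at 4 semitones (a half step narrower than perfect) the quality is diminished.

diminished fourth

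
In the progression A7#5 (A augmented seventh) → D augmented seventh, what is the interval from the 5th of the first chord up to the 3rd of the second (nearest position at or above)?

A7#5 (A augmented seventh) has E# as its 5th, and D augmented seventh has F# as its 3rd.
From E# to F#: 1 semitone over a second = minor.

minor second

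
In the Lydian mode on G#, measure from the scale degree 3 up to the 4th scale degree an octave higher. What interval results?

The scale runs G# A# B# C## D# E# F##.
So we need the interval from B# up to C##.
Counting 9 letters and 14 half steps from B# gives a major ninth.

major 9th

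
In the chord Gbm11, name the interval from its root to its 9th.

Gbm11 (Gb minor eleventh): Gb-Bbb-Db-Fb-Ab-Cb.
Root = Gb; 9th = Ab.
From Gb to Ab is 14 semitones, exactly the major ninth.

major ninth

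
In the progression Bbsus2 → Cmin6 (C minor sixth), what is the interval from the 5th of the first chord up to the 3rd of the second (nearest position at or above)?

minor seventh

Bbsus2 has F as its 5th, and Cmin6 (C minor sixth) has Eb as its 3rd.
F up to Eb is 10 semitones, a half step narrower than a major seventh, so the interval is minor.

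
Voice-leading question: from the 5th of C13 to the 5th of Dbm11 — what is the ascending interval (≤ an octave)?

The 5th of C13 is G; the 5th of Dbm11 is Ab.
G up to Ab is 1 semitone, a half step narrower than a major second, so the interval is minor.

minor second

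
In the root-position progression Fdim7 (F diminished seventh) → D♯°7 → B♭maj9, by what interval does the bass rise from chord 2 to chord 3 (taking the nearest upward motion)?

The roots are D♯ and B♭.
6 letter names make it a sixth; at 7 semitones (a whole step narrower than major) the quality is diminished.

diminished sixth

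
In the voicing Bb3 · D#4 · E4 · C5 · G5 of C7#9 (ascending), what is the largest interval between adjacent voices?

minor sixth

Adjacent intervals: Bb3→D#4 = augmented third; D#4→E4 = minor second; E4→C5 = minor sixth; C5→G5 = perfect fifth.
The largest is E4 to C5, a minor sixth (8 semitones).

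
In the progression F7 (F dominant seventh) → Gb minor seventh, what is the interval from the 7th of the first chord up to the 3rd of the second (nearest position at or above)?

diminished fifth

The 7th of F7 (F dominant seventh) is Eb; the 3rd of Gb minor seventh is Bbb.
5 letter names make it a fifth; at 6 semitones (a half step narrower than perfect) the quality is diminished.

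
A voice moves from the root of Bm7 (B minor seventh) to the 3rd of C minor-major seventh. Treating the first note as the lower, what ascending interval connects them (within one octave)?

diminished fourth

The root of Bm7 (B minor seventh) is B; the 3rd of C minor-major seventh is Eb.
From B to Eb: 4 semitones over a fourth = diminished.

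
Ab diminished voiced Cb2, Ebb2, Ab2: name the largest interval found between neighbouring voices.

augmented 4th

Adjacent intervals: Cb2→Ebb2 = minor third; Ebb2→Ab2 = augmented fourth.
The largest is Ebb2 to Ab2, an augmented fourth (6 semitones).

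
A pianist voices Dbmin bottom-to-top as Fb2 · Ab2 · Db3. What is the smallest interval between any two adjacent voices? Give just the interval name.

M3

Adjacent intervals: Fb2→Ab2 = major third; Ab2→Db3 = perfect fourth.
The smallest is Fb2 to Ab2, a major third (4 semitones).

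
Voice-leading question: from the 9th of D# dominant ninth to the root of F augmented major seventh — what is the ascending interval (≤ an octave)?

D# dominant ninth has E# as its 9th, and F augmented major seventh has F as its root.
E# up to F is 0 semitones, a whole step narrower than a major second, so the interval is diminished.

d2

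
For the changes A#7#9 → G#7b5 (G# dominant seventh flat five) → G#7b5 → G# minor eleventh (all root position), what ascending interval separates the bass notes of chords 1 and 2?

The roots are A# and G#.
7 letter names make it a seventh; at 10 semitones (a half step narrower than major) the quality is minor.

minor seventh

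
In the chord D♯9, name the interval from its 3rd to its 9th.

minor seventh

The chord tones of D♯9 (D♯ dominant ninth) are D♯, F𝄪, A♯, C♯, E♯.
That puts F𝄪 below E♯.
From F𝄪 to E♯: 10 semitones over a seventh = minor.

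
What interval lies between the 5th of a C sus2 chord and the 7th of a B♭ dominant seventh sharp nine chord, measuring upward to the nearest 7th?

The 5th of C sus2 is G; the 7th of B♭ dominant seventh sharp nine is A♭.
G up to A♭ is 1 semitone, a half step narrower than a major second, so the interval is minor.

minor second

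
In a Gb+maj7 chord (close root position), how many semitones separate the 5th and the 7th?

Spelling the chord: Gb Bb D F.
D to F is a minor third: 3 semitones.

3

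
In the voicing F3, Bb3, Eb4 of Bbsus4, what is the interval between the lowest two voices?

P4

Those voices are F3 and Bb3.
From F to Bb is 5 semitones, exactly the perfect fourth.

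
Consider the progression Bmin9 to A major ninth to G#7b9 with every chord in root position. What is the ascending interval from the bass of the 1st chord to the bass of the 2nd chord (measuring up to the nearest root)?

The roots are B and A.
7 letter names make it a seventh; at 10 semitones (a half step narrower than major) the quality is minor.

m7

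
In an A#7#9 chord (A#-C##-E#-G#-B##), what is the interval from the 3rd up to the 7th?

diminished fifth

So we need the interval from C## up to G#.
From C## to G#: 6 semitones over a fifth = diminished.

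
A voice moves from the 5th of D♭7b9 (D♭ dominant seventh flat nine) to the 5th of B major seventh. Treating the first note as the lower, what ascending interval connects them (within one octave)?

augmented sixth

The 5th of D♭7b9 (D♭ dominant seventh flat nine) is A♭; the 5th of B major seventh is F♯.
From A♭ to F♯: 10 semitones over a sixth = augmented.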